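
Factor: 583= 11^1*53^1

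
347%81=23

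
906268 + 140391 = 1046659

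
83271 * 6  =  499626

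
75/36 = 25/12 = 2.08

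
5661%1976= 1709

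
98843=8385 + 90458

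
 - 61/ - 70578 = 61/70578= 0.00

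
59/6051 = 59/6051 = 0.01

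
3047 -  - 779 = 3826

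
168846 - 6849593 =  - 6680747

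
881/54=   16 + 17/54=16.31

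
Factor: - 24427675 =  - 5^2*977107^1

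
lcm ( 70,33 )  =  2310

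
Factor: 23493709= 19^1*577^1*2143^1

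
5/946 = 5/946 =0.01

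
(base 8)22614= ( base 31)a02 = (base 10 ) 9612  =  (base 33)8R9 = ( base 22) JIK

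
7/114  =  7/114 =0.06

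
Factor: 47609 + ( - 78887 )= - 2^1*3^1*13^1*401^1= - 31278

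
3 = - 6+9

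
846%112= 62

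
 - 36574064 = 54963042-91537106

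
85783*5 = 428915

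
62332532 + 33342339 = 95674871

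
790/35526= 395/17763=   0.02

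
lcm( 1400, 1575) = 12600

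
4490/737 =6 + 68/737 = 6.09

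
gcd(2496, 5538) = 78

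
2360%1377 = 983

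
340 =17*20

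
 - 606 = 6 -612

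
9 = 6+3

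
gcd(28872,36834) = 6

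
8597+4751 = 13348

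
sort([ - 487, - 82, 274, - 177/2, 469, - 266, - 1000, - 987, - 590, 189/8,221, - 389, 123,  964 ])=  [ - 1000,  -  987, - 590, - 487, - 389, - 266, - 177/2, - 82, 189/8, 123, 221, 274, 469,964 ] 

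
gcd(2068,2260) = 4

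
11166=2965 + 8201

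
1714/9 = 190 + 4/9 = 190.44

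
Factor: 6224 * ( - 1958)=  - 12186592 = - 2^5*11^1*89^1*389^1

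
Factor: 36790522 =2^1*2551^1 * 7211^1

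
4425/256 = 17 + 73/256= 17.29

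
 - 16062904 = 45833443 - 61896347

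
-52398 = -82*639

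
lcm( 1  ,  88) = 88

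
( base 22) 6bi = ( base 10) 3164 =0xc5c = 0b110001011100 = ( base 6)22352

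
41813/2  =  20906 + 1/2 =20906.50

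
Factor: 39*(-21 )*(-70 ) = 2^1*3^2*5^1*7^2 * 13^1 = 57330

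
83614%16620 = 514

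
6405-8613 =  - 2208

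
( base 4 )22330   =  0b1010111100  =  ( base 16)2bc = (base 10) 700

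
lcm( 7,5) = 35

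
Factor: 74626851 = 3^1*13^2*19^1*61^1*127^1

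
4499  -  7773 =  -3274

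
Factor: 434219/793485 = 3^( - 2)*5^( - 1 )*7^(-1 )*11^( - 1 )*181^1*229^ ( - 1)*2399^1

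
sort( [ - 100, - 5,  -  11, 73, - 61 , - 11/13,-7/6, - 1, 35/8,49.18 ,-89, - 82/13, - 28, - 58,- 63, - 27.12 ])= [ - 100,-89  , - 63, - 61, - 58,- 28 ,  -  27.12, - 11,-82/13, - 5, - 7/6, - 1, - 11/13, 35/8, 49.18, 73]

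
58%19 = 1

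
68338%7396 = 1774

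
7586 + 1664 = 9250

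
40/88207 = 40/88207= 0.00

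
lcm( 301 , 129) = 903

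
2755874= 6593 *418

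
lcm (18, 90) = 90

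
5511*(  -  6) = -33066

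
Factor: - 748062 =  - 2^1*3^3*7^1 *1979^1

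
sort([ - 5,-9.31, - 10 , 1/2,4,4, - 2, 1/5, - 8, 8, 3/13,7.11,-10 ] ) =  [ - 10,-10, - 9.31, - 8, - 5, - 2, 1/5,3/13,1/2, 4, 4,7.11,8] 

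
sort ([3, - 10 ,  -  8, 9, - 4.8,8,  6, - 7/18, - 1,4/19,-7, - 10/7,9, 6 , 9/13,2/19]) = [- 10, - 8 , - 7, - 4.8, - 10/7, - 1, - 7/18,2/19,4/19,9/13,3 , 6, 6,8, 9,9]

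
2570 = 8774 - 6204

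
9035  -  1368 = 7667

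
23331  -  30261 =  - 6930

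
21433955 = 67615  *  317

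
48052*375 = 18019500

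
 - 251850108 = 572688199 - 824538307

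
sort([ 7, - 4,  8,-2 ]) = [- 4,- 2,7,8]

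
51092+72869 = 123961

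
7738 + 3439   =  11177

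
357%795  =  357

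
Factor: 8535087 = 3^2 * 11^1 * 73^1 * 1181^1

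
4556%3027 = 1529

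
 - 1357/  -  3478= 1357/3478  =  0.39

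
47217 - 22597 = 24620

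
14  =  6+8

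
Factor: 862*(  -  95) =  - 81890 = - 2^1*5^1*19^1*431^1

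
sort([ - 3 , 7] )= [ - 3 , 7]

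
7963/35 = 227 + 18/35=227.51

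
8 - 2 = 6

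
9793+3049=12842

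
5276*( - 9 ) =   -  47484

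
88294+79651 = 167945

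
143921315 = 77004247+66917068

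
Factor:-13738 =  - 2^1*6869^1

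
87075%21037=2927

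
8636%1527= 1001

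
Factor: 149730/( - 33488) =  - 2^ (-3 )*3^1*5^1*13^( - 1)*31^1  =  -465/104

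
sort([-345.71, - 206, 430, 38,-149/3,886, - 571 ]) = [ - 571, - 345.71, - 206, - 149/3, 38,430, 886]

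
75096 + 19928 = 95024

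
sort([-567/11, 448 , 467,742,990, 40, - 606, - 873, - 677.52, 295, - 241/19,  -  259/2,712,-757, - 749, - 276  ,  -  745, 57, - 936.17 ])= [-936.17, - 873, - 757, - 749, - 745, - 677.52, - 606, - 276, - 259/2,- 567/11, - 241/19, 40, 57,295,448, 467, 712, 742, 990]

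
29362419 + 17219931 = 46582350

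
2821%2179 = 642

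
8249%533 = 254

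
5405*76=410780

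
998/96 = 499/48  =  10.40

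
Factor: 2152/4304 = 2^( - 1) = 1/2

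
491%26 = 23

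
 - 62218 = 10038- 72256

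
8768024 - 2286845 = 6481179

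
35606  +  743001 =778607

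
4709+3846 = 8555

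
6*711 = 4266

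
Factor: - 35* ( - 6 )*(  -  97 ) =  - 20370 = - 2^1*3^1*5^1*7^1*97^1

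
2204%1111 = 1093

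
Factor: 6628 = 2^2*1657^1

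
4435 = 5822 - 1387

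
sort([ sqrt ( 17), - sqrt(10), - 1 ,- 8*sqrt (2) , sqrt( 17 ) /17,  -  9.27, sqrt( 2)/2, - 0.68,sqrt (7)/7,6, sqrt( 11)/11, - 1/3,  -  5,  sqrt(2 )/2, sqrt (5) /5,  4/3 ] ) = [ - 8*sqrt(2 ), - 9.27, -5,- sqrt (10 ), - 1, - 0.68, - 1/3,sqrt( 17)/17,  sqrt(11) /11  ,  sqrt(  7) /7,  sqrt( 5 ) /5, sqrt( 2) /2,sqrt( 2) /2,  4/3,sqrt (17), 6 ]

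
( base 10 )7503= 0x1d4f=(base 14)2a3d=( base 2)1110101001111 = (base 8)16517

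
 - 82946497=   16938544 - 99885041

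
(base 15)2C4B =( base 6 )112025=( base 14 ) 3681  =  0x2531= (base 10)9521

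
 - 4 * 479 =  - 1916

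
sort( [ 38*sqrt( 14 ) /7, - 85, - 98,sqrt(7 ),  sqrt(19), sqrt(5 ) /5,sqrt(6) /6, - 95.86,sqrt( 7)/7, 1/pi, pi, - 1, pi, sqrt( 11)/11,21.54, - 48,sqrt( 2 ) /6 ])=[  -  98, - 95.86, - 85,-48, - 1,sqrt(2) /6,sqrt( 11 )/11 , 1/pi,sqrt(7 )/7, sqrt( 6 )/6, sqrt(5)/5, sqrt(7),pi,pi,sqrt(19 ),38*sqrt(14 )/7, 21.54 ]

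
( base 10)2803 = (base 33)2IV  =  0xAF3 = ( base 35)2A3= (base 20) 703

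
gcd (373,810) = 1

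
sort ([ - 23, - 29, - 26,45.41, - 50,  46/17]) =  [ - 50, - 29, - 26,  -  23,46/17,45.41 ]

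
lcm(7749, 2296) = 61992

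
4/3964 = 1/991 = 0.00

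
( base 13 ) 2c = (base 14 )2a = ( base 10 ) 38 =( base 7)53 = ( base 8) 46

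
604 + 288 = 892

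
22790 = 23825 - 1035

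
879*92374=81196746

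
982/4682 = 491/2341 = 0.21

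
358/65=358/65 = 5.51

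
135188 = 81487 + 53701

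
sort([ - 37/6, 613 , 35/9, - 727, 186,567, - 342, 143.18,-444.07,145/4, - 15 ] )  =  [- 727,  -  444.07, - 342, - 15,-37/6, 35/9, 145/4, 143.18, 186, 567, 613 ]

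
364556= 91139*4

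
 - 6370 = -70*91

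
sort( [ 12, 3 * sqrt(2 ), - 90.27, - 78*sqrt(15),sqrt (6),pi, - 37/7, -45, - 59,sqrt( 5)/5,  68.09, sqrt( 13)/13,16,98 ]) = [ - 78 * sqrt(15), - 90.27,-59, - 45 , - 37/7, sqrt(13 ) /13,sqrt( 5 )/5,sqrt( 6),  pi, 3* sqrt(2 ),12,  16,68.09, 98] 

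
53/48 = 53/48 =1.10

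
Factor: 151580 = 2^2*5^1*11^1*13^1 *53^1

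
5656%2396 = 864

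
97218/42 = 2314  +  5/7=2314.71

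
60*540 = 32400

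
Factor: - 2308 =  - 2^2* 577^1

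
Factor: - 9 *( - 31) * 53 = 14787 = 3^2*31^1*53^1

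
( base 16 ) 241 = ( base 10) 577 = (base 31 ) IJ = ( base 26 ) M5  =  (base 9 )711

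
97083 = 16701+80382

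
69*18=1242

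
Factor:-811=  - 811^1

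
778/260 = 2+129/130 = 2.99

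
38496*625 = 24060000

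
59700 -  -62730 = 122430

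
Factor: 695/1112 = 2^ ( - 3)*5^1 = 5/8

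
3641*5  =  18205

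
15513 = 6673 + 8840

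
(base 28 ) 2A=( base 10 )66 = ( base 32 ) 22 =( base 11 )60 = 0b1000010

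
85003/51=85003/51 = 1666.73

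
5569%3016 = 2553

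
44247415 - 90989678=-46742263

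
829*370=306730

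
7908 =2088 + 5820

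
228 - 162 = 66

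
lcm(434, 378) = 11718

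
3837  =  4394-557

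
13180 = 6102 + 7078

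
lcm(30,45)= 90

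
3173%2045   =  1128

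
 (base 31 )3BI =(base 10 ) 3242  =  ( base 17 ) b3c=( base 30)3i2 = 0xCAA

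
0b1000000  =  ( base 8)100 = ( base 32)20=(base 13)4C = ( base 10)64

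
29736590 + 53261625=82998215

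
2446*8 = 19568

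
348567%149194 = 50179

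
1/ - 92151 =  - 1+92150/92151 = - 0.00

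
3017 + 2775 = 5792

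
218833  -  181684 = 37149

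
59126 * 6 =354756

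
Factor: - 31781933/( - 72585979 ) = 139^1*228647^1*72585979^( - 1 ) 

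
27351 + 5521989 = 5549340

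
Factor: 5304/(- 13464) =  - 3^( - 1 )*11^(-1 ) * 13^1 = - 13/33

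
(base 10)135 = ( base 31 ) 4B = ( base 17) 7G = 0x87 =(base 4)2013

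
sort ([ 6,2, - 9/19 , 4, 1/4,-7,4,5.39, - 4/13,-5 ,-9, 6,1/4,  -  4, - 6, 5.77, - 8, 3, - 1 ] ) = [ - 9, - 8, - 7,-6,-5, - 4, - 1, - 9/19 , - 4/13, 1/4,1/4, 2,  3, 4, 4, 5.39, 5.77,6, 6 ]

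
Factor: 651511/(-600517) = - 7^1*163^1*571^1*600517^( - 1)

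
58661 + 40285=98946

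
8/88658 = 4/44329 = 0.00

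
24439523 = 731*33433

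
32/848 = 2/53 = 0.04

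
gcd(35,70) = 35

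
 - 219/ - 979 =219/979= 0.22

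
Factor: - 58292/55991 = -2^2*19^1*73^( - 1)  =  - 76/73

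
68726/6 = 11454 + 1/3 = 11454.33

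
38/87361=38/87361  =  0.00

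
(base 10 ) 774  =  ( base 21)1FI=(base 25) 15o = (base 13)477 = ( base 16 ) 306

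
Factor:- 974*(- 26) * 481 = 2^2*13^2*37^1 *487^1 = 12180844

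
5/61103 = 5/61103 =0.00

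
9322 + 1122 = 10444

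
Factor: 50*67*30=2^2 *3^1*5^3*67^1 = 100500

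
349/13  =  26+11/13 = 26.85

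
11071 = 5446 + 5625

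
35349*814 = 28774086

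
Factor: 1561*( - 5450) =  - 8507450 = - 2^1*5^2*7^1*109^1*223^1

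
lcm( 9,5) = 45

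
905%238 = 191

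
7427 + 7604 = 15031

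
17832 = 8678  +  9154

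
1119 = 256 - - 863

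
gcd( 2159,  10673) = 1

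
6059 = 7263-1204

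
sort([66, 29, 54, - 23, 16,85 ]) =[ - 23,16,29,54, 66, 85]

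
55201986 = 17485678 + 37716308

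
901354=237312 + 664042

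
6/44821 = 6/44821=0.00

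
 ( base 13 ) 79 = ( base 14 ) 72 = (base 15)6a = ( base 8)144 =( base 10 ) 100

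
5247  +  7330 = 12577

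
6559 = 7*937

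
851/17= 50 + 1/17 = 50.06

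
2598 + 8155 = 10753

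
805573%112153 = 20502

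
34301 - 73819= -39518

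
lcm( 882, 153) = 14994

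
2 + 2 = 4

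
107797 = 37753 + 70044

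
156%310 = 156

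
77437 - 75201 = 2236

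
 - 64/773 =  - 1 + 709/773 = -0.08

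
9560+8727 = 18287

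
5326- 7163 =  - 1837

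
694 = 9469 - 8775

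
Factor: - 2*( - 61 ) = 122 = 2^1*61^1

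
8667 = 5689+2978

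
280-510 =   -  230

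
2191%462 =343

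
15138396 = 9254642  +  5883754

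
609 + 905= 1514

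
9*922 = 8298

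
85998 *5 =429990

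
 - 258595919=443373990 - 701969909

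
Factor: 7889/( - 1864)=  - 2^ ( - 3 )*7^3*23^1*233^ ( - 1)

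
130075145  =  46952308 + 83122837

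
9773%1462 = 1001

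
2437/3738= 2437/3738 = 0.65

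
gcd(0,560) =560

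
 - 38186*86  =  -3283996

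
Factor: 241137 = 3^4 * 13^1 * 229^1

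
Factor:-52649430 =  - 2^1*3^1*5^1*199^1 *8819^1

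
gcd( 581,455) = 7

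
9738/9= 1082 = 1082.00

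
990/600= 1 + 13/20 = 1.65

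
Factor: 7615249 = 7615249^1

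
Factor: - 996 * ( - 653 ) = 2^2*3^1*83^1*653^1 = 650388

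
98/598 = 49/299 = 0.16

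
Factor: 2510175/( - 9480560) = - 502035/1896112 = - 2^( - 4)*3^1 *5^1*17^( -1)*6971^( - 1 )*33469^1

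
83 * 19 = 1577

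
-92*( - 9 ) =828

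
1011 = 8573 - 7562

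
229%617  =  229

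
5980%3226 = 2754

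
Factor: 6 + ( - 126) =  - 2^3*3^1*5^1 = -120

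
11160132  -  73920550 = -62760418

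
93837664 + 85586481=179424145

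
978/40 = 24 + 9/20  =  24.45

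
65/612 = 65/612 = 0.11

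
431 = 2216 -1785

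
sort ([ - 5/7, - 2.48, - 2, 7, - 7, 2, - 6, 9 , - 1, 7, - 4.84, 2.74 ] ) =[ -7,  -  6 , -4.84, - 2.48  , - 2, - 1, - 5/7, 2,2.74,7, 7, 9 ]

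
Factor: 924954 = 2^1*3^1*154159^1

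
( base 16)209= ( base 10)521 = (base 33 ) FQ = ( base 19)188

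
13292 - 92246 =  - 78954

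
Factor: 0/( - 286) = 0^1 = 0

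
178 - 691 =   -  513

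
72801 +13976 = 86777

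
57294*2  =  114588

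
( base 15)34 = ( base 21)27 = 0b110001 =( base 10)49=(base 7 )100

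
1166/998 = 583/499= 1.17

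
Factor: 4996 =2^2 *1249^1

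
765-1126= - 361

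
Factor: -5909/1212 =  - 2^( - 2)* 3^( - 1) * 19^1*101^( - 1 )*311^1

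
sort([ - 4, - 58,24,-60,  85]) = [-60, -58 , - 4,24 , 85]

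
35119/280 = 125 + 17/40 = 125.42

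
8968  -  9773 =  - 805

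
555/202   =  2+ 151/202 = 2.75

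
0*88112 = 0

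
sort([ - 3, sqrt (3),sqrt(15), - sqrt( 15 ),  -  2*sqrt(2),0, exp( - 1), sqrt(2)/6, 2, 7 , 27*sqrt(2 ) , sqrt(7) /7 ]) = [-sqrt( 15), - 3, - 2*sqrt( 2), 0, sqrt(2 ) /6,exp(-1) , sqrt(7) /7, sqrt( 3 ), 2, sqrt ( 15 ),7,27*sqrt(2)] 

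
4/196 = 1/49 = 0.02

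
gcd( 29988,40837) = 1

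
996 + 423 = 1419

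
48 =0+48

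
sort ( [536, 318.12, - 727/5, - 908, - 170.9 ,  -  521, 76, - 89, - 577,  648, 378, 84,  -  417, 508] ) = [- 908, - 577, - 521, -417  ,-170.9, - 727/5, - 89, 76, 84, 318.12, 378, 508, 536, 648] 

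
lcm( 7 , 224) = 224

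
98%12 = 2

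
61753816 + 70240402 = 131994218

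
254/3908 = 127/1954  =  0.06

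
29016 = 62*468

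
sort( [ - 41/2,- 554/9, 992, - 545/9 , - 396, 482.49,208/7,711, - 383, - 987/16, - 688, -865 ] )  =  [ - 865, - 688, - 396 , - 383, - 987/16, - 554/9,-545/9,-41/2,208/7,482.49 , 711,992]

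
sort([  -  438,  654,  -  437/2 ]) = [  -  438, - 437/2,654 ] 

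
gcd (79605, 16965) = 1305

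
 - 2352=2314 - 4666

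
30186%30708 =30186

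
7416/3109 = 2+1198/3109= 2.39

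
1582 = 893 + 689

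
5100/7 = 728+4/7 =728.57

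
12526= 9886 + 2640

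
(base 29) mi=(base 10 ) 656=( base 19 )1fa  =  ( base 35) IQ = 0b1010010000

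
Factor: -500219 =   -  43^1*11633^1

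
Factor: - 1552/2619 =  - 16/27 =-2^4*3^( - 3 ) 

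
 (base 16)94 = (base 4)2110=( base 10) 148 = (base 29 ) 53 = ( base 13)b5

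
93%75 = 18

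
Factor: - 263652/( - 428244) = 173/281  =  173^1*281^ ( - 1) 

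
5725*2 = 11450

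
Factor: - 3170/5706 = - 3^(- 2)*5^1 =- 5/9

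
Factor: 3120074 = 2^1*  1560037^1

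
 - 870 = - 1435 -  -565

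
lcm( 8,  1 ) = 8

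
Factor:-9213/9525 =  -3071/3175 = - 5^( - 2)*37^1*83^1*127^( - 1)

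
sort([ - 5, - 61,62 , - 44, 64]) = [ - 61, - 44, - 5,62,64]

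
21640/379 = 57  +  37/379=57.10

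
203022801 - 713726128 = - 510703327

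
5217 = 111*47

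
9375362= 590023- - 8785339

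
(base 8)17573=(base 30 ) 8SJ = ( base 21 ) i5g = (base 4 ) 1331323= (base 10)8059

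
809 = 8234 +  - 7425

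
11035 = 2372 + 8663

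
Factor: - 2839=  - 17^1 * 167^1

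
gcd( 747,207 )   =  9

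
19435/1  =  19435=19435.00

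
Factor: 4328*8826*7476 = 2^6*3^2 * 7^1 * 89^1 * 541^1*1471^1 = 285575185728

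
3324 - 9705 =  - 6381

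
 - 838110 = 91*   ( - 9210 ) 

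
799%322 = 155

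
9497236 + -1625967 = 7871269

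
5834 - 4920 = 914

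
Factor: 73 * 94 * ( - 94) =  - 2^2*47^2*73^1=- 645028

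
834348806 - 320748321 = 513600485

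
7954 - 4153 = 3801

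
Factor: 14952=2^3*3^1*7^1 * 89^1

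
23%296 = 23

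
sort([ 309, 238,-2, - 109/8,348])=[ - 109/8, - 2, 238, 309,  348 ]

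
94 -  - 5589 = 5683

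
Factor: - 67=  -67^1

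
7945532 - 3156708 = 4788824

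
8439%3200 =2039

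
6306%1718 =1152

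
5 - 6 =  - 1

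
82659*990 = 81832410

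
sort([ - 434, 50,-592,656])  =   [ - 592, - 434, 50,  656]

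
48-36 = 12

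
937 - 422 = 515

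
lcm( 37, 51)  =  1887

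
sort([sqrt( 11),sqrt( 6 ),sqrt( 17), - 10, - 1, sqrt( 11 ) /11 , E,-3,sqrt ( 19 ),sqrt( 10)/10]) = [ - 10,  -  3,-1 , sqrt( 11) /11,sqrt ( 10 )/10, sqrt( 6), E, sqrt(11),sqrt ( 17),sqrt(19)]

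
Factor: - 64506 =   -  2^1 * 3^1 * 13^1*827^1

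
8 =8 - 0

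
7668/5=1533 + 3/5 = 1533.60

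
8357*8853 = 73984521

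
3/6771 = 1/2257 = 0.00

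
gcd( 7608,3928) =8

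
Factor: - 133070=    - 2^1*5^1*7^1*1901^1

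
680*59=40120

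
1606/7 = 1606/7 = 229.43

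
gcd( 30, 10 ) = 10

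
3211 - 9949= - 6738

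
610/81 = 7 + 43/81= 7.53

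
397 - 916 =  - 519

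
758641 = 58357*13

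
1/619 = 1/619 = 0.00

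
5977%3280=2697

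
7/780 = 7/780 =0.01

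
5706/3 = 1902= 1902.00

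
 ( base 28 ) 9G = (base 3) 100221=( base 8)414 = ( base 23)BF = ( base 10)268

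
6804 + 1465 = 8269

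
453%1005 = 453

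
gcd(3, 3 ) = 3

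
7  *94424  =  660968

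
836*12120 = 10132320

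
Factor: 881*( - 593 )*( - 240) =2^4 * 3^1*5^1*593^1* 881^1 = 125383920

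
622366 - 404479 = 217887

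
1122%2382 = 1122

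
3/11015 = 3/11015 = 0.00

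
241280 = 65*3712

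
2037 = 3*679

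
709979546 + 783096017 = 1493075563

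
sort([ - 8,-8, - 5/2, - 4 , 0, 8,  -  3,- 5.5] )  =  [-8,-8, - 5.5, - 4, - 3, - 5/2, 0, 8 ] 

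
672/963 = 224/321 = 0.70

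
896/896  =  1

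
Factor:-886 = -2^1*443^1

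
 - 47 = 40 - 87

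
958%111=70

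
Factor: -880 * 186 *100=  - 16368000 = -2^7*3^1 * 5^3* 11^1 *31^1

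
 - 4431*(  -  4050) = 17945550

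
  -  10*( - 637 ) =6370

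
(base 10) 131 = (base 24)5B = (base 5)1011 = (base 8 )203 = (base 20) 6B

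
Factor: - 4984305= - 3^1*5^1*332287^1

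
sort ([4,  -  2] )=[ - 2, 4]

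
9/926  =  9/926  =  0.01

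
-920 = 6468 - 7388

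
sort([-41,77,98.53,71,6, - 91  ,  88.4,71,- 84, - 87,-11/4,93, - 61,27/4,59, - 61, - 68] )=[ -91, - 87, - 84, - 68,-61, - 61, - 41,  -  11/4,6,27/4 , 59,71,71, 77, 88.4,93,  98.53]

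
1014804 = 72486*14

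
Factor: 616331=23^1*127^1*211^1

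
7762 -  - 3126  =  10888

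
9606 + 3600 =13206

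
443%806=443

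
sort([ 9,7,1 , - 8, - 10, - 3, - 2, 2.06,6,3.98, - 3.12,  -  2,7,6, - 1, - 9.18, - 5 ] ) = [-10 , - 9.18,-8, - 5, - 3.12, - 3,-2, - 2, - 1, 1, 2.06, 3.98,6, 6,7,7, 9]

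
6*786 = 4716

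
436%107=8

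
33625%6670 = 275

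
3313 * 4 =13252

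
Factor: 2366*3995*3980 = 37619636600 = 2^3*5^2*7^1 * 13^2*17^1*47^1*199^1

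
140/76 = 35/19 = 1.84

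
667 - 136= 531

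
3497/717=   4 + 629/717 = 4.88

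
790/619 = 790/619 = 1.28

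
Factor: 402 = 2^1*3^1*67^1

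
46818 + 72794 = 119612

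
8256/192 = 43 = 43.00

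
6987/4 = 6987/4 = 1746.75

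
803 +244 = 1047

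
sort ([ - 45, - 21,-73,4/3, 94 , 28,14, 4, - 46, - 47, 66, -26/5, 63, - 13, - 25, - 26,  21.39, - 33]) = [ - 73,-47, - 46, - 45, - 33 ,-26,-25, - 21,-13, - 26/5,4/3, 4,  14, 21.39, 28, 63,66, 94 ] 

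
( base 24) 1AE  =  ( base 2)1100111110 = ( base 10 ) 830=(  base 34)oe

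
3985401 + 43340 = 4028741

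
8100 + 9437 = 17537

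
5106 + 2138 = 7244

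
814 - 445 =369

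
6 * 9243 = 55458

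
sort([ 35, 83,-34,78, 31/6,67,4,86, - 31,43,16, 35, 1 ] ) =[- 34, - 31,1,4,31/6,16, 35, 35,43,  67,78,83, 86]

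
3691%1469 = 753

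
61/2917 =61/2917= 0.02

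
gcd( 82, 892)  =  2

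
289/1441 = 289/1441= 0.20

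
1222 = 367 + 855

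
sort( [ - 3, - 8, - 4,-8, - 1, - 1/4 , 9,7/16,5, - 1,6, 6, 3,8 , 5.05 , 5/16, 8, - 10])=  [ - 10,-8 , - 8, - 4, - 3,-1, - 1, -1/4,  5/16, 7/16, 3, 5,5.05,  6, 6,8,8, 9] 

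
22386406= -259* (-86434)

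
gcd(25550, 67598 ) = 146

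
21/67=21/67=0.31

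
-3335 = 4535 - 7870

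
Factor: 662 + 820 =1482 = 2^1*3^1*13^1*19^1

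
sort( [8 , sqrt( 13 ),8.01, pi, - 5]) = [-5,pi,  sqrt(13 ) , 8, 8.01]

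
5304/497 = 5304/497 = 10.67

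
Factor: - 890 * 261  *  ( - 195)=2^1*3^3*5^2*13^1*29^1 * 89^1  =  45296550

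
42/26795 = 42/26795 = 0.00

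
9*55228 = 497052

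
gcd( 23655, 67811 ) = 1577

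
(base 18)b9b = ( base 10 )3737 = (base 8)7231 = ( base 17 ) CFE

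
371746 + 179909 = 551655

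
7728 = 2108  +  5620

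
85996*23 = 1977908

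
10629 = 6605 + 4024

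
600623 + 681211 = 1281834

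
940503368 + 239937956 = 1180441324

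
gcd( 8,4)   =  4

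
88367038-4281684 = 84085354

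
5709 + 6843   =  12552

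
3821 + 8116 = 11937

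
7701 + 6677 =14378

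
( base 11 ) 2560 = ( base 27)4FC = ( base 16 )D05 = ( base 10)3333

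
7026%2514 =1998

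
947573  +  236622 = 1184195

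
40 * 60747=2429880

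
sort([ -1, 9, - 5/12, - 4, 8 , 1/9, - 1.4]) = [ - 4, - 1.4, - 1, - 5/12,1/9,8, 9]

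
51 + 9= 60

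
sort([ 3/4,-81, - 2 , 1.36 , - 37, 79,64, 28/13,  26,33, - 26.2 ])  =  [ - 81 , - 37,-26.2, - 2,3/4,  1.36,28/13,26,33, 64 , 79] 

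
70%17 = 2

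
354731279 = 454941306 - 100210027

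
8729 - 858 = 7871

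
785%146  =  55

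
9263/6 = 9263/6 = 1543.83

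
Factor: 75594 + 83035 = 158629 = 41^1*53^1 *73^1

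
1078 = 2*539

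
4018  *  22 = 88396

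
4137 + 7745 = 11882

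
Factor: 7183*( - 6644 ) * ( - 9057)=432234927564 = 2^2*3^1*11^2 * 151^1 * 653^1 * 3019^1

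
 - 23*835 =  - 19205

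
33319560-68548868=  - 35229308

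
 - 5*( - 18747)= 93735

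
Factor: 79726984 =2^3*107^1*93139^1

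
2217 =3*739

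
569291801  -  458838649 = 110453152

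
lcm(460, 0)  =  0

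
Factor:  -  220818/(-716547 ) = 298/967 = 2^1 * 149^1*967^(-1)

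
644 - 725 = - 81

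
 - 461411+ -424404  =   - 885815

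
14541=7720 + 6821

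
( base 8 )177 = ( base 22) 5h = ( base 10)127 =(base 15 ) 87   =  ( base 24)57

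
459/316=1 + 143/316 = 1.45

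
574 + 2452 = 3026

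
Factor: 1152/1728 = 2/3 = 2^1 * 3^( - 1) 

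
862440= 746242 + 116198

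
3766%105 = 91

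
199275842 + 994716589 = 1193992431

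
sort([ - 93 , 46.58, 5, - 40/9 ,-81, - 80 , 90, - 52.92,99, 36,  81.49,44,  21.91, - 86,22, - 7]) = [ - 93, - 86 , - 81, -80, - 52.92, - 7, - 40/9, 5 , 21.91 , 22,36,44,  46.58,81.49,90,  99]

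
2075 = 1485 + 590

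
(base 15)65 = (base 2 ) 1011111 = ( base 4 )1133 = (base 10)95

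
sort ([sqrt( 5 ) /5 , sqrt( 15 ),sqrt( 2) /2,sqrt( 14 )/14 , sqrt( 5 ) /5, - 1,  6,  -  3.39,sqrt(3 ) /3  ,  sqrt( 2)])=[ - 3.39, - 1,sqrt( 14)/14,sqrt (5)/5, sqrt(5)/5, sqrt( 3)/3 , sqrt( 2 )/2,sqrt( 2),sqrt( 15), 6] 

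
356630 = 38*9385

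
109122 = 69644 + 39478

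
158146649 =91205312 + 66941337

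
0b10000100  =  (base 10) 132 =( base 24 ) 5c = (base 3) 11220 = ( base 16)84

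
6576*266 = 1749216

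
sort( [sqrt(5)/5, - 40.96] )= [ - 40.96,sqrt (5)/5]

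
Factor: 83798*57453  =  4814446494 = 2^1*3^1 * 11^2*13^1*293^1  *  1741^1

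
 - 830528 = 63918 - 894446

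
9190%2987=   229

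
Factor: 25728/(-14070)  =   - 64/35 = -2^6*5^(- 1 )*7^(  -  1) 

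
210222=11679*18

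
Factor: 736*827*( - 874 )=- 531979328 = - 2^6*19^1*23^2*827^1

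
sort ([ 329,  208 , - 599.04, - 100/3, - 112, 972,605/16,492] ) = [ - 599.04, - 112, - 100/3, 605/16 , 208,329,492,972 ] 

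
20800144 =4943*4208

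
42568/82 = 519+5/41 = 519.12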